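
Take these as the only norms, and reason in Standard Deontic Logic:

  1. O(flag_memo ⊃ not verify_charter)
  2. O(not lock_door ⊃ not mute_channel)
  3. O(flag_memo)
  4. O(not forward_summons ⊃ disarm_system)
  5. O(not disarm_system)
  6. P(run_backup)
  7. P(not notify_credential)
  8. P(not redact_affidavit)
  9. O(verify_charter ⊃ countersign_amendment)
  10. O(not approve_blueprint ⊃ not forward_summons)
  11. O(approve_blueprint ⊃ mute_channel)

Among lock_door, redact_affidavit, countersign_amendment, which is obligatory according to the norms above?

lock_door

Premise 5 gives O(not disarm_system).
Premise 4 is O(not forward_summons ⊃ disarm_system); contrapositively O(not disarm_system ⊃ forward_summons). Since O(not disarm_system) holds, K gives O(forward_summons).
The contrapositive of premise 10 (O(not approve_blueprint ⊃ not forward_summons)) is O(forward_summons ⊃ approve_blueprint), and O(forward_summons) is already established, so O(approve_blueprint).
From O(approve_blueprint) and premise 11, O(approve_blueprint ⊃ mute_channel), we obtain O(mute_channel).
Premise 2 is O(not lock_door ⊃ not mute_channel); contrapositively O(mute_channel ⊃ lock_door). Since O(mute_channel) holds, K gives O(lock_door).
So O(lock_door) holds — lock_door is obligatory. None of the other listed options is made obligatory by any chain of premises.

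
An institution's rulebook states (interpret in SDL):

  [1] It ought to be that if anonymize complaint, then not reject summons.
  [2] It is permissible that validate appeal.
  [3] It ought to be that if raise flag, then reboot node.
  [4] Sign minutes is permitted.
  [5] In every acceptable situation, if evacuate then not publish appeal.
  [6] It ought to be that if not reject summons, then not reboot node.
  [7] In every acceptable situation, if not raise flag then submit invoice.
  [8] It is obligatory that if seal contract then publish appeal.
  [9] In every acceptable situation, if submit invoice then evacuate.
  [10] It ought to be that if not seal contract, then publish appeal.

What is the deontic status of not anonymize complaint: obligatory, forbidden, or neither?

By case analysis on seal_contract: premise 8 gives O(seal_contract → publish_appeal) and premise 10 gives O(¬seal_contract → publish_appeal), so O(publish_appeal) either way.
Premise 5 is O(evacuate → ¬publish_appeal); contrapositively O(publish_appeal → ¬evacuate). Since O(publish_appeal) holds, K gives O(¬evacuate).
Premise 9 is O(submit_invoice → evacuate); contrapositively O(¬evacuate → ¬submit_invoice). Since O(¬evacuate) holds, K gives O(¬submit_invoice).
Premise 7, O(¬raise_flag → submit_invoice), contraposes to O(¬submit_invoice → raise_flag); with O(¬submit_invoice) we get O(raise_flag).
With premise 3, O(raise_flag → reboot_node), the K-axiom yields O(reboot_node).
The contrapositive of premise 6 (O(¬reject_summons → ¬reboot_node)) is O(reboot_node → reject_summons), and O(reboot_node) is already established, so O(reject_summons).
The contrapositive of premise 1 (O(anonymize_complaint → ¬reject_summons)) is O(reject_summons → ¬anonymize_complaint), and O(reject_summons) is already established, so O(¬anonymize_complaint).
Premises 2, 4 do not contribute to this derivation.
Hence ¬anonymize_complaint is obligatory.

Obligatory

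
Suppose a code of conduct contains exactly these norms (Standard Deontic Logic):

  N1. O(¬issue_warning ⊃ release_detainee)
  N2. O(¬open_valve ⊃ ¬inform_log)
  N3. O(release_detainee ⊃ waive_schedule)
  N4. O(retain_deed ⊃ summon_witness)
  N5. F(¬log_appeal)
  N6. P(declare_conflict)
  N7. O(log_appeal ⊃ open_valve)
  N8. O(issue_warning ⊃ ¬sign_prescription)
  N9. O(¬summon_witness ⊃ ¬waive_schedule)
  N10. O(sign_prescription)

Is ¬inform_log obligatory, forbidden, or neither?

Neither

Premise 2 is O(¬open_valve ⊃ ¬inform_log), but O(¬open_valve) is not derivable from the premises, so it does not yield O(¬inform_log).
No premise or chain of K-axiom applications forces O(¬inform_log), and none forces O(inform_log). So ¬inform_log is neither obligatory nor forbidden under these norms.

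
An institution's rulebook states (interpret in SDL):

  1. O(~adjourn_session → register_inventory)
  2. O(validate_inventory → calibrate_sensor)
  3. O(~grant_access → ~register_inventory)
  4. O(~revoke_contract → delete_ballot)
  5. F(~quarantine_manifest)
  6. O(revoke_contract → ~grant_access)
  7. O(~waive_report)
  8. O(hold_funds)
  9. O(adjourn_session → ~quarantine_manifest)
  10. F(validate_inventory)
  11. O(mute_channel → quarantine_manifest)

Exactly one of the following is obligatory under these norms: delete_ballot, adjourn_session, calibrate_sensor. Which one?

delete_ballot

F(~quarantine_manifest) at premise 5 means O(quarantine_manifest).
Premise 9 is O(adjourn_session → ~quarantine_manifest); contrapositively O(quarantine_manifest → ~adjourn_session). Since O(quarantine_manifest) holds, K gives O(~adjourn_session).
With premise 1, O(~adjourn_session → register_inventory), the K-axiom yields O(register_inventory).
Premise 3, O(~grant_access → ~register_inventory), contraposes to O(register_inventory → grant_access); with O(register_inventory) we get O(grant_access).
Premise 6, O(revoke_contract → ~grant_access), contraposes to O(grant_access → ~revoke_contract); with O(grant_access) we get O(~revoke_contract).
From O(~revoke_contract) and premise 4, O(~revoke_contract → delete_ballot), we obtain O(delete_ballot).
So O(delete_ballot) holds — delete_ballot is obligatory. None of the other listed options is made obligatory by any chain of premises.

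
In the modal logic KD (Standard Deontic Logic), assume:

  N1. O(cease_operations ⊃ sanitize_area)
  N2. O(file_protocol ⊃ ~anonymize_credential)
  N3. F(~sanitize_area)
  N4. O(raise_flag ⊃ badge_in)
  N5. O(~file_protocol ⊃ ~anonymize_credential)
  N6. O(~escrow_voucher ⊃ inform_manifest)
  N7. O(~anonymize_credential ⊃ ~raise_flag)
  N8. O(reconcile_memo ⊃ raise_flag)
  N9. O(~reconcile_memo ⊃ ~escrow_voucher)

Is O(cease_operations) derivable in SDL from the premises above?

Premise 1 is O(cease_operations ⊃ sanitize_area); even if O(sanitize_area) held, inferring O(cease_operations) would be affirming the consequent — invalid.
No other premise forces O(cease_operations). An ideal world satisfying every premise can still have cease_operations false, so O(cease_operations) is not derivable.

No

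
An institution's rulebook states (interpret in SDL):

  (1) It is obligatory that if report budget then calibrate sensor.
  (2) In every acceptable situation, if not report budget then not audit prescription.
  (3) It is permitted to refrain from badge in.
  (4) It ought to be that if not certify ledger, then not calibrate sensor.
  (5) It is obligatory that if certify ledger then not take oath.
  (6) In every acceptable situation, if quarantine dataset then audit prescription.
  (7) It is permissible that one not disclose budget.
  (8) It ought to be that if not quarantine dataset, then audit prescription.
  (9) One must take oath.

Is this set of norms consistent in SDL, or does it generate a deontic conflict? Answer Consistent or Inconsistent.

Premises 8 and 6 are O(¬quarantine_dataset → audit_prescription) and O(quarantine_dataset → audit_prescription); every ideal world satisfies ¬quarantine_dataset or quarantine_dataset, so in either case audit_prescription holds — hence O(audit_prescription).
Premise 2 is O(¬report_budget → ¬audit_prescription); contrapositively O(audit_prescription → report_budget). Since O(audit_prescription) holds, K gives O(report_budget).
Applying K to premise 1 (O(report_budget → calibrate_sensor)) and O(report_budget) yields O(calibrate_sensor).
Premise 4, O(¬certify_ledger → ¬calibrate_sensor), contraposes to O(calibrate_sensor → certify_ledger); with O(calibrate_sensor) we get O(certify_ledger).
With premise 5, O(certify_ledger → ¬take_oath), the K-axiom yields O(¬take_oath).
However, premise 9 gives O(take_oath).
We now have both O(¬take_oath) and O(take_oath) — take_oath is simultaneously obligatory and forbidden, violating the D-axiom.

Inconsistent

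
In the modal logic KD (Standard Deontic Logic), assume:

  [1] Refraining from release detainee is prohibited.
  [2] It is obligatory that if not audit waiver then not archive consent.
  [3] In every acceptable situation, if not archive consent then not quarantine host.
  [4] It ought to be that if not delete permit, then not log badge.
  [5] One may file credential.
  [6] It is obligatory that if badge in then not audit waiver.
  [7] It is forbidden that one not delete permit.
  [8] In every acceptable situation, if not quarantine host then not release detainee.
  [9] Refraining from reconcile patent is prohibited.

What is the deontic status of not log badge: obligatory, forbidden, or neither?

Premise 4 is O(¬delete_permit → ¬log_badge), but O(¬delete_permit) is not derivable from the premises, so it does not yield O(¬log_badge).
No premise or chain of K-axiom applications forces O(¬log_badge), and none forces O(log_badge). So ¬log_badge is neither obligatory nor forbidden under these norms.

Neither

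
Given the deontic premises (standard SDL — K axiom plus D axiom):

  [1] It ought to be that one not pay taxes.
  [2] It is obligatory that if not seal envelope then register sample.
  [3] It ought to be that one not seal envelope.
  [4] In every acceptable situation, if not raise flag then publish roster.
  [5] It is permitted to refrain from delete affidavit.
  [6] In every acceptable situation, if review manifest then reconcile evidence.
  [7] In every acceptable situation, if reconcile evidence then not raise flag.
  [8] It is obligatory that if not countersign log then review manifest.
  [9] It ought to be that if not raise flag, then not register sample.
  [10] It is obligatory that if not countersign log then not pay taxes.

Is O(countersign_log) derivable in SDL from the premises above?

Yes

From premise 3 we have O(¬seal_envelope).
From O(¬seal_envelope) and premise 2, O(¬seal_envelope → register_sample), we obtain O(register_sample).
The contrapositive of premise 9 (O(¬raise_flag → ¬register_sample)) is O(register_sample → raise_flag), and O(register_sample) is already established, so O(raise_flag).
Premise 7, O(reconcile_evidence → ¬raise_flag), contraposes to O(raise_flag → ¬reconcile_evidence); with O(raise_flag) we get O(¬reconcile_evidence).
The contrapositive of premise 6 (O(review_manifest → reconcile_evidence)) is O(¬reconcile_evidence → ¬review_manifest), and O(¬reconcile_evidence) is already established, so O(¬review_manifest).
Premise 8, O(¬countersign_log → review_manifest), contraposes to O(¬review_manifest → countersign_log); with O(¬review_manifest) we get O(countersign_log).
Premises 1, 4, 5, 10 do not contribute to this derivation.
So O(countersign_log) follows.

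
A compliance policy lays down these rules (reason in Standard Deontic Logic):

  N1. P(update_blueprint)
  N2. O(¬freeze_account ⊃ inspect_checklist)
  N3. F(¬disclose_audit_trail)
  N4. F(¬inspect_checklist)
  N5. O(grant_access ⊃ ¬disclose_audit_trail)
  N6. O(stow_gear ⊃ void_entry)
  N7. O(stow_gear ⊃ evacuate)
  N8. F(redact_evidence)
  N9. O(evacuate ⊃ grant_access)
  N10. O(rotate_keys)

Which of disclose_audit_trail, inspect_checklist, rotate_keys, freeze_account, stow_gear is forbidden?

F(¬disclose_audit_trail) at premise 3 means O(disclose_audit_trail).
Premise 5 is O(grant_access ⊃ ¬disclose_audit_trail); contrapositively O(disclose_audit_trail ⊃ ¬grant_access). Since O(disclose_audit_trail) holds, K gives O(¬grant_access).
The contrapositive of premise 9 (O(evacuate ⊃ grant_access)) is O(¬grant_access ⊃ ¬evacuate), and O(¬grant_access) is already established, so O(¬evacuate).
Premise 7, O(stow_gear ⊃ evacuate), contraposes to O(¬evacuate ⊃ ¬stow_gear); with O(¬evacuate) we get O(¬stow_gear).
So O(¬stow_gear) holds, i.e. stow_gear is forbidden. None of the other listed options is forbidden under the premises.

stow_gear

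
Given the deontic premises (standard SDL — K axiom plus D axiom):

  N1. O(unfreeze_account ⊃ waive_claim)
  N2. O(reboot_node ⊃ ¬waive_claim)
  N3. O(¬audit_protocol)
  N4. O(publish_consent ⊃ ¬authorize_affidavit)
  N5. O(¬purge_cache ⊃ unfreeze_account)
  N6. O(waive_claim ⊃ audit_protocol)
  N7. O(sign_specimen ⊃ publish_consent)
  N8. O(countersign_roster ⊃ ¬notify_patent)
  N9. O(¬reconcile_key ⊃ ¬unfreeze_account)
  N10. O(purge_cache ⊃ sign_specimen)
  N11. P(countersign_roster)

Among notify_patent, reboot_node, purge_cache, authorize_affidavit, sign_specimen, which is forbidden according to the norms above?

authorize_affidavit

From premise 3 we have O(¬audit_protocol).
The contrapositive of premise 6 (O(waive_claim ⊃ audit_protocol)) is O(¬audit_protocol ⊃ ¬waive_claim), and O(¬audit_protocol) is already established, so O(¬waive_claim).
The contrapositive of premise 1 (O(unfreeze_account ⊃ waive_claim)) is O(¬waive_claim ⊃ ¬unfreeze_account), and O(¬waive_claim) is already established, so O(¬unfreeze_account).
Premise 5 is O(¬purge_cache ⊃ unfreeze_account); contrapositively O(¬unfreeze_account ⊃ purge_cache). Since O(¬unfreeze_account) holds, K gives O(purge_cache).
From O(purge_cache) and premise 10, O(purge_cache ⊃ sign_specimen), we obtain O(sign_specimen).
Applying K to premise 7 (O(sign_specimen ⊃ publish_consent)) and O(sign_specimen) yields O(publish_consent).
From O(publish_consent) and premise 4, O(publish_consent ⊃ ¬authorize_affidavit), we obtain O(¬authorize_affidavit).
So O(¬authorize_affidavit) holds, i.e. authorize_affidavit is forbidden. None of the other listed options is forbidden under the premises.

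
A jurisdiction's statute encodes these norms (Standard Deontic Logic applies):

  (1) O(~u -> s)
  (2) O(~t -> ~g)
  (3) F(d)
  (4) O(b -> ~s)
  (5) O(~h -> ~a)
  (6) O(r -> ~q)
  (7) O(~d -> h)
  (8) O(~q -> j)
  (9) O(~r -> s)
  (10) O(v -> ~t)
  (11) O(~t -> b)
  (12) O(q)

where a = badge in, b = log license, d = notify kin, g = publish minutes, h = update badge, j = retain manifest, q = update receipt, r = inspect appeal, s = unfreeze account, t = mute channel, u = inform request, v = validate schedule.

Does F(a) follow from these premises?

Premise 5 is O(~h -> ~a), but O(~h) is not derivable from the premises, so it does not yield O(~a).
No other premise forces O(~a). An ideal world satisfying every premise can still have a true, so F(a) is not derivable.

No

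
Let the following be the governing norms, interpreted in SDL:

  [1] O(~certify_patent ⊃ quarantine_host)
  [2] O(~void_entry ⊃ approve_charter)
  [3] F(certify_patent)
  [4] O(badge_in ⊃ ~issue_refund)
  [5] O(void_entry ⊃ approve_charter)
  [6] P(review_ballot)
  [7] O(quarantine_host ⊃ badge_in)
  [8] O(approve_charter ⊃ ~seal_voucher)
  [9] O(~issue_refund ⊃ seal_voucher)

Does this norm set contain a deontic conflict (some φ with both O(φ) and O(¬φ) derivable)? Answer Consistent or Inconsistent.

Inconsistent

By case analysis on void_entry: premise 5 gives O(void_entry ⊃ approve_charter) and premise 2 gives O(~void_entry ⊃ approve_charter), so O(approve_charter) either way.
Premise 8 is O(approve_charter ⊃ ~seal_voucher); since O(approve_charter), deontic closure gives O(~seal_voucher).
Premise 9 is O(~issue_refund ⊃ seal_voucher); contrapositively O(~seal_voucher ⊃ issue_refund). Since O(~seal_voucher) holds, K gives O(issue_refund).
Premise 4, O(badge_in ⊃ ~issue_refund), contraposes to O(issue_refund ⊃ ~badge_in); with O(issue_refund) we get O(~badge_in).
Premise 7 is O(quarantine_host ⊃ badge_in); contrapositively O(~badge_in ⊃ ~quarantine_host). Since O(~badge_in) holds, K gives O(~quarantine_host).
Premise 1 is O(~certify_patent ⊃ quarantine_host); contrapositively O(~quarantine_host ⊃ certify_patent). Since O(~quarantine_host) holds, K gives O(certify_patent).
However, F(certify_patent) at premise 3 amounts to O(~certify_patent).
We now have both O(certify_patent) and O(~certify_patent) — certify_patent is simultaneously obligatory and forbidden, violating the D-axiom.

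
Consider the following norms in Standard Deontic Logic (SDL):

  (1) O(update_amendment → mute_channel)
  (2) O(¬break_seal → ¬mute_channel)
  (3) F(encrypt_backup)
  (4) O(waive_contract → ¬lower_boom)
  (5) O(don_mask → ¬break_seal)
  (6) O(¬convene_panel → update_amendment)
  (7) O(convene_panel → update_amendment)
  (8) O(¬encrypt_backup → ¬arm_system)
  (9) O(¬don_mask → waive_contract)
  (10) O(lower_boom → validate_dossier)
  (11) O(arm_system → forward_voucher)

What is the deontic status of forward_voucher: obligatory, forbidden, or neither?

Premise 11 is O(arm_system → forward_voucher), but O(arm_system) is not derivable from the premises, so it does not yield O(forward_voucher).
No premise or chain of K-axiom applications forces O(forward_voucher), and none forces O(¬forward_voucher). So forward_voucher is neither obligatory nor forbidden under these norms.

Neither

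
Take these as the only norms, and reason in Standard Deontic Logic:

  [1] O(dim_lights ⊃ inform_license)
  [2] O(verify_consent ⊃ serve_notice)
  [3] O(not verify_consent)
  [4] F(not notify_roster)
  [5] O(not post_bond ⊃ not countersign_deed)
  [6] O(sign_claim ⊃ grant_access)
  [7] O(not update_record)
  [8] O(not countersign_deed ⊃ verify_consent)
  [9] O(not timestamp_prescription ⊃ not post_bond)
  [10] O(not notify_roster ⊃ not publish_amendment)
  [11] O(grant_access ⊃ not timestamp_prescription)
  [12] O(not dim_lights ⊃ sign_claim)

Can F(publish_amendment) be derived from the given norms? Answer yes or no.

Premise 10 is O(not notify_roster ⊃ not publish_amendment), but O(not notify_roster) is not derivable from the premises, so it does not yield O(not publish_amendment).
No other premise forces O(not publish_amendment). An ideal world satisfying every premise can still have publish_amendment true, so F(publish_amendment) is not derivable.

No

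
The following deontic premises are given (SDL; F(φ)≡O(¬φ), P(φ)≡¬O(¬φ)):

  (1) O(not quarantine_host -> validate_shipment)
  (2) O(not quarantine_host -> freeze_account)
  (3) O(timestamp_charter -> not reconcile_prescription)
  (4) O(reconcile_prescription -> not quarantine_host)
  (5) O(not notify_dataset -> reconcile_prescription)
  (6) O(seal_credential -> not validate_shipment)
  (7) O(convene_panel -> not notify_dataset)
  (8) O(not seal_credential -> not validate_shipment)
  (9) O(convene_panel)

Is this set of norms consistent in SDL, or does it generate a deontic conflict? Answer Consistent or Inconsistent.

Inconsistent

Premises 8 and 6 are O(not seal_credential -> not validate_shipment) and O(seal_credential -> not validate_shipment); every ideal world satisfies not seal_credential or seal_credential, so in either case not validate_shipment holds — hence O(not validate_shipment).
The contrapositive of premise 1 (O(not quarantine_host -> validate_shipment)) is O(not validate_shipment -> quarantine_host), and O(not validate_shipment) is already established, so O(quarantine_host).
The contrapositive of premise 4 (O(reconcile_prescription -> not quarantine_host)) is O(quarantine_host -> not reconcile_prescription), and O(quarantine_host) is already established, so O(not reconcile_prescription).
Premise 5 is O(not notify_dataset -> reconcile_prescription); contrapositively O(not reconcile_prescription -> notify_dataset). Since O(not reconcile_prescription) holds, K gives O(notify_dataset).
The contrapositive of premise 7 (O(convene_panel -> not notify_dataset)) is O(notify_dataset -> not convene_panel), and O(notify_dataset) is already established, so O(not convene_panel).
Yet premise 9 states O(convene_panel).
We now have both O(not convene_panel) and O(convene_panel) — convene_panel is simultaneously obligatory and forbidden, violating the D-axiom.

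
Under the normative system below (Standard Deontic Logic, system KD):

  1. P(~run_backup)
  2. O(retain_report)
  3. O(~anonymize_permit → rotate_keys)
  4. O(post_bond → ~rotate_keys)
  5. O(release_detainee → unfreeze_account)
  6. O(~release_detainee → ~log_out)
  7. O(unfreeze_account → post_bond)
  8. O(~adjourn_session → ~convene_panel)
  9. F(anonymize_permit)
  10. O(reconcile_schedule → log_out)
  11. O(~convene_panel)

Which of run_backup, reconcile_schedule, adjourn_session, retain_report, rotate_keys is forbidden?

Premise 9 is F(anonymize_permit), i.e. O(~anonymize_permit).
Premise 3 is O(~anonymize_permit → rotate_keys); since O(~anonymize_permit), deontic closure gives O(rotate_keys).
Premise 4 is O(post_bond → ~rotate_keys); contrapositively O(rotate_keys → ~post_bond). Since O(rotate_keys) holds, K gives O(~post_bond).
Premise 7, O(unfreeze_account → post_bond), contraposes to O(~post_bond → ~unfreeze_account); with O(~post_bond) we get O(~unfreeze_account).
Premise 5, O(release_detainee → unfreeze_account), contraposes to O(~unfreeze_account → ~release_detainee); with O(~unfreeze_account) we get O(~release_detainee).
Premise 6 is O(~release_detainee → ~log_out); since O(~release_detainee), deontic closure gives O(~log_out).
Premise 10, O(reconcile_schedule → log_out), contraposes to O(~log_out → ~reconcile_schedule); with O(~log_out) we get O(~reconcile_schedule).
So O(~reconcile_schedule) holds, i.e. reconcile_schedule is forbidden. None of the other listed options is forbidden under the premises.

reconcile_schedule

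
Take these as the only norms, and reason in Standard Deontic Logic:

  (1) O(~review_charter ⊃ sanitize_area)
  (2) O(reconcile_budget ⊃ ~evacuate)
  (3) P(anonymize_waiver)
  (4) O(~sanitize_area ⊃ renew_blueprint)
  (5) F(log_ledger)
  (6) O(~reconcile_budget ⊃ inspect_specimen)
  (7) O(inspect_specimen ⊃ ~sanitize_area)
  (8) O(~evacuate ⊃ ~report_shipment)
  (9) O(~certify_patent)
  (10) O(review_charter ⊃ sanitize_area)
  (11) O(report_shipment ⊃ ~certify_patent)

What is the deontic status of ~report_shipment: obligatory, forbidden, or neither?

Obligatory

Premises 1 and 10 are O(~review_charter ⊃ sanitize_area) and O(review_charter ⊃ sanitize_area); every ideal world satisfies ~review_charter or review_charter, so in either case sanitize_area holds — hence O(sanitize_area).
Premise 7 is O(inspect_specimen ⊃ ~sanitize_area); contrapositively O(sanitize_area ⊃ ~inspect_specimen). Since O(sanitize_area) holds, K gives O(~inspect_specimen).
Premise 6 is O(~reconcile_budget ⊃ inspect_specimen); contrapositively O(~inspect_specimen ⊃ reconcile_budget). Since O(~inspect_specimen) holds, K gives O(reconcile_budget).
Premise 2 is O(reconcile_budget ⊃ ~evacuate); since O(reconcile_budget), deontic closure gives O(~evacuate).
Applying K to premise 8 (O(~evacuate ⊃ ~report_shipment)) and O(~evacuate) yields O(~report_shipment).
Premises 3, 4, 5, 9, 11 do not contribute to this derivation.
Hence ~report_shipment is obligatory.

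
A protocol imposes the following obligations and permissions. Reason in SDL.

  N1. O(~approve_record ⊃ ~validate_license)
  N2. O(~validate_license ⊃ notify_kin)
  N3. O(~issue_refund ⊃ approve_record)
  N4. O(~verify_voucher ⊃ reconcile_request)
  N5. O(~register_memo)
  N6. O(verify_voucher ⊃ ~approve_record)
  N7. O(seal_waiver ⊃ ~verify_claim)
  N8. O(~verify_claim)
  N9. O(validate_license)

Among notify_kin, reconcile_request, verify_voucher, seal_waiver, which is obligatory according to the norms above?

Premise 9 states O(validate_license) outright.
Premise 1, O(~approve_record ⊃ ~validate_license), contraposes to O(validate_license ⊃ approve_record); with O(validate_license) we get O(approve_record).
Premise 6 is O(verify_voucher ⊃ ~approve_record); contrapositively O(approve_record ⊃ ~verify_voucher). Since O(approve_record) holds, K gives O(~verify_voucher).
Premise 4 is O(~verify_voucher ⊃ reconcile_request); since O(~verify_voucher), deontic closure gives O(reconcile_request).
So O(reconcile_request) holds — reconcile_request is obligatory. None of the other listed options is made obligatory by any chain of premises.

reconcile_request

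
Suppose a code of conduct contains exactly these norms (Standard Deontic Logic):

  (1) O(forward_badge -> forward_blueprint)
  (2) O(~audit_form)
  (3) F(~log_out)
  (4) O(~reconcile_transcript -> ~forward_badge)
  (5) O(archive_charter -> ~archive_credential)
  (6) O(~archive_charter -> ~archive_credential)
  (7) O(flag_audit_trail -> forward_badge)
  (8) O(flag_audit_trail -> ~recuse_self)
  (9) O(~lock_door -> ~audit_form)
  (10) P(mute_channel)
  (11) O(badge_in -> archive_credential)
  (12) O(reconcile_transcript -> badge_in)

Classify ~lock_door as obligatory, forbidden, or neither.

Neither

Premise 9 is O(~lock_door -> ~audit_form); even if O(~audit_form) held, inferring O(~lock_door) would be affirming the consequent — invalid.
No premise or chain of K-axiom applications forces O(~lock_door), and none forces O(lock_door). So ~lock_door is neither obligatory nor forbidden under these norms.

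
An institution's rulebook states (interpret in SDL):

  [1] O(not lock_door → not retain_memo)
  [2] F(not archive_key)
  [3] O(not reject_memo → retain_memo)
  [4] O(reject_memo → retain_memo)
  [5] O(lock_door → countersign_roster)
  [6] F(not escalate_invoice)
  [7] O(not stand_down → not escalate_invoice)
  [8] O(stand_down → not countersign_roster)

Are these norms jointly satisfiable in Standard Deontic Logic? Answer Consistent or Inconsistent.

Inconsistent

Premises 4 and 3 are O(reject_memo → retain_memo) and O(not reject_memo → retain_memo); every ideal world satisfies reject_memo or not reject_memo, so in either case retain_memo holds — hence O(retain_memo).
Premise 1, O(not lock_door → not retain_memo), contraposes to O(retain_memo → lock_door); with O(retain_memo) we get O(lock_door).
Applying K to premise 5 (O(lock_door → countersign_roster)) and O(lock_door) yields O(countersign_roster).
Premise 8 is O(stand_down → not countersign_roster); contrapositively O(countersign_roster → not stand_down). Since O(countersign_roster) holds, K gives O(not stand_down).
Premise 7 is O(not stand_down → not escalate_invoice); since O(not stand_down), deontic closure gives O(not escalate_invoice).
But premise 6, F(not escalate_invoice), means O(escalate_invoice).
We now have both O(not escalate_invoice) and O(escalate_invoice) — escalate_invoice is simultaneously obligatory and forbidden, violating the D-axiom.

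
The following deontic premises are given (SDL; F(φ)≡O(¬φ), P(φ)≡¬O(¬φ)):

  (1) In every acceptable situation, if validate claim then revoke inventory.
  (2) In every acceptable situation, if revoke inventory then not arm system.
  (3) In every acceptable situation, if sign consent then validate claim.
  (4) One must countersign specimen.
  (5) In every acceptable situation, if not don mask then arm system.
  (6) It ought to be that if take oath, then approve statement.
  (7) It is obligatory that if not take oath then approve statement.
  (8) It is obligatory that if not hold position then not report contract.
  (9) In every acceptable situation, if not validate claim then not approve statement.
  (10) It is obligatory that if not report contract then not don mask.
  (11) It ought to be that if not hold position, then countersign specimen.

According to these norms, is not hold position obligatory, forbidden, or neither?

Premises 6 and 7 cover both cases: O(take_oath → approve_statement) and O(¬take_oath → approve_statement). Since take_oath ∨ ¬take_oath is a tautology, O(approve_statement) follows.
The contrapositive of premise 9 (O(¬validate_claim → ¬approve_statement)) is O(approve_statement → validate_claim), and O(approve_statement) is already established, so O(validate_claim).
From O(validate_claim) and premise 1, O(validate_claim → revoke_inventory), we obtain O(revoke_inventory).
With premise 2, O(revoke_inventory → ¬arm_system), the K-axiom yields O(¬arm_system).
Premise 5 is O(¬don_mask → arm_system); contrapositively O(¬arm_system → don_mask). Since O(¬arm_system) holds, K gives O(don_mask).
The contrapositive of premise 10 (O(¬report_contract → ¬don_mask)) is O(don_mask → report_contract), and O(don_mask) is already established, so O(report_contract).
Premise 8 is O(¬hold_position → ¬report_contract); contrapositively O(report_contract → hold_position). Since O(report_contract) holds, K gives O(hold_position).
Premises 3, 4, 11 do not contribute to this derivation.
Thus O(hold_position), which is F(¬hold_position): ¬hold_position is forbidden.

Forbidden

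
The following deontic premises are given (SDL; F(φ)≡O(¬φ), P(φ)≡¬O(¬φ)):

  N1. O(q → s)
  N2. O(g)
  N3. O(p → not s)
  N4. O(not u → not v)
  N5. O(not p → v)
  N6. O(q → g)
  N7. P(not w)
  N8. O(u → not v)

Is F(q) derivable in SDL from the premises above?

Premises 4 and 8 cover both cases: O(not u → not v) and O(u → not v). Since not u ∨ u is a tautology, O(not v) follows.
The contrapositive of premise 5 (O(not p → v)) is O(not v → p), and O(not v) is already established, so O(p).
With premise 3, O(p → not s), the K-axiom yields O(not s).
The contrapositive of premise 1 (O(q → s)) is O(not s → not q), and O(not s) is already established, so O(not q).
Premises 2, 6, 7 do not contribute to this derivation.
So O(not q) holds, i.e. F(q). The claim follows.

Yes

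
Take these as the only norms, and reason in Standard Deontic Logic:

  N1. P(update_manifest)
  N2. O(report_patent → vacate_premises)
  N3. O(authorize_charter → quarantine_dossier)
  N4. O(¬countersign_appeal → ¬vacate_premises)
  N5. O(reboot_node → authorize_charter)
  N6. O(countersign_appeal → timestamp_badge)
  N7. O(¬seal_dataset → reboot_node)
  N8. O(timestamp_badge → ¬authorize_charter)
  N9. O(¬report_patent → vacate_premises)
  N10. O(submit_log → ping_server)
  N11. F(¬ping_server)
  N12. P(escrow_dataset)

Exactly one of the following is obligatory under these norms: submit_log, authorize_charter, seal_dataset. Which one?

By case analysis on report_patent: premise 2 gives O(report_patent → vacate_premises) and premise 9 gives O(¬report_patent → vacate_premises), so O(vacate_premises) either way.
Premise 4 is O(¬countersign_appeal → ¬vacate_premises); contrapositively O(vacate_premises → countersign_appeal). Since O(vacate_premises) holds, K gives O(countersign_appeal).
With premise 6, O(countersign_appeal → timestamp_badge), the K-axiom yields O(timestamp_badge).
From O(timestamp_badge) and premise 8, O(timestamp_badge → ¬authorize_charter), we obtain O(¬authorize_charter).
The contrapositive of premise 5 (O(reboot_node → authorize_charter)) is O(¬authorize_charter → ¬reboot_node), and O(¬authorize_charter) is already established, so O(¬reboot_node).
The contrapositive of premise 7 (O(¬seal_dataset → reboot_node)) is O(¬reboot_node → seal_dataset), and O(¬reboot_node) is already established, so O(seal_dataset).
So O(seal_dataset) holds — seal_dataset is obligatory. None of the other listed options is made obligatory by any chain of premises.

seal_dataset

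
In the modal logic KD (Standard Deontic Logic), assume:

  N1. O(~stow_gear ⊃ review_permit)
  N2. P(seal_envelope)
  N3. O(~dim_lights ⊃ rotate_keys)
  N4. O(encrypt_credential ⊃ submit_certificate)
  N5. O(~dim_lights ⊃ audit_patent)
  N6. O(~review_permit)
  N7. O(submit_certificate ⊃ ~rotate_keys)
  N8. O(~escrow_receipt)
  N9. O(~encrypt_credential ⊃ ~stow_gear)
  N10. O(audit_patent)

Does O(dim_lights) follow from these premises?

Premise 6 states O(~review_permit) outright.
Premise 1 is O(~stow_gear ⊃ review_permit); contrapositively O(~review_permit ⊃ stow_gear). Since O(~review_permit) holds, K gives O(stow_gear).
Premise 9, O(~encrypt_credential ⊃ ~stow_gear), contraposes to O(stow_gear ⊃ encrypt_credential); with O(stow_gear) we get O(encrypt_credential).
Applying K to premise 4 (O(encrypt_credential ⊃ submit_certificate)) and O(encrypt_credential) yields O(submit_certificate).
Premise 7 is O(submit_certificate ⊃ ~rotate_keys); since O(submit_certificate), deontic closure gives O(~rotate_keys).
Premise 3, O(~dim_lights ⊃ rotate_keys), contraposes to O(~rotate_keys ⊃ dim_lights); with O(~rotate_keys) we get O(dim_lights).
Premises 2, 5, 8, 10 do not contribute to this derivation.
So O(dim_lights) follows.

Yes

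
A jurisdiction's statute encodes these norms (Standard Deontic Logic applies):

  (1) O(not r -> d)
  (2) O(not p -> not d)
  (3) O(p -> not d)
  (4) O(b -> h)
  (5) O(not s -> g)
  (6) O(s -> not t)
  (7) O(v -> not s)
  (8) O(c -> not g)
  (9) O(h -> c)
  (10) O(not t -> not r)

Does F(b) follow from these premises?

Premises 2 and 3 cover both cases: O(not p -> not d) and O(p -> not d). Since not p ∨ p is a tautology, O(not d) follows.
Premise 1 is O(not r -> d); contrapositively O(not d -> r). Since O(not d) holds, K gives O(r).
Premise 10, O(not t -> not r), contraposes to O(r -> t); with O(r) we get O(t).
Premise 6, O(s -> not t), contraposes to O(t -> not s); with O(t) we get O(not s).
Premise 5 is O(not s -> g); since O(not s), deontic closure gives O(g).
Premise 8, O(c -> not g), contraposes to O(g -> not c); with O(g) we get O(not c).
Premise 9 is O(h -> c); contrapositively O(not c -> not h). Since O(not c) holds, K gives O(not h).
Premise 4 is O(b -> h); contrapositively O(not h -> not b). Since O(not h) holds, K gives O(not b).
Premise 7 does not contribute to this derivation.
So O(not b) holds, i.e. F(b). The claim follows.

Yes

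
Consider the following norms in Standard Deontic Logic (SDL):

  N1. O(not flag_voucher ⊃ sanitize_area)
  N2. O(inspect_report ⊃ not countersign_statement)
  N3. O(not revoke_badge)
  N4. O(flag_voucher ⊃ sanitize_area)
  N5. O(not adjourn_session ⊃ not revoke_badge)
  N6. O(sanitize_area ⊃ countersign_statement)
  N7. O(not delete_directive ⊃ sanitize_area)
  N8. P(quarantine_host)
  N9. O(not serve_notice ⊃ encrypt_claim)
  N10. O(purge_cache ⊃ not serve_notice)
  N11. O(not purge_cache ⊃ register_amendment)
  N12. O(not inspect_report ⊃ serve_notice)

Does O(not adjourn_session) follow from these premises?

Premise 5 is O(not adjourn_session ⊃ not revoke_badge); even if O(not revoke_badge) held, inferring O(not adjourn_session) would be affirming the consequent — invalid.
No other premise forces O(not adjourn_session). An ideal world satisfying every premise can still have not adjourn_session false, so O(not adjourn_session) is not derivable.

No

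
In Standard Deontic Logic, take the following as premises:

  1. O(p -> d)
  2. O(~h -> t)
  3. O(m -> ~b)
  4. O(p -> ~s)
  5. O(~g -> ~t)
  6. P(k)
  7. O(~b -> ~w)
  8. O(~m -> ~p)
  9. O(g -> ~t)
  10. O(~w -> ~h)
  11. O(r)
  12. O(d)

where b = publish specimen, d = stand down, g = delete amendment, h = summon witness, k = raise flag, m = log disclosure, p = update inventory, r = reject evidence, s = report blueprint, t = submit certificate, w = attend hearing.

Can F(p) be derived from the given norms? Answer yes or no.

Yes

By case analysis on g: premise 9 gives O(g -> ~t) and premise 5 gives O(~g -> ~t), so O(~t) either way.
Premise 2, O(~h -> t), contraposes to O(~t -> h); with O(~t) we get O(h).
Premise 10, O(~w -> ~h), contraposes to O(h -> w); with O(h) we get O(w).
The contrapositive of premise 7 (O(~b -> ~w)) is O(w -> b), and O(w) is already established, so O(b).
Premise 3 is O(m -> ~b); contrapositively O(b -> ~m). Since O(b) holds, K gives O(~m).
From O(~m) and premise 8, O(~m -> ~p), we obtain O(~p).
Premises 1, 4, 6, 11, 12 do not contribute to this derivation.
So O(~p) holds, i.e. F(p). The claim follows.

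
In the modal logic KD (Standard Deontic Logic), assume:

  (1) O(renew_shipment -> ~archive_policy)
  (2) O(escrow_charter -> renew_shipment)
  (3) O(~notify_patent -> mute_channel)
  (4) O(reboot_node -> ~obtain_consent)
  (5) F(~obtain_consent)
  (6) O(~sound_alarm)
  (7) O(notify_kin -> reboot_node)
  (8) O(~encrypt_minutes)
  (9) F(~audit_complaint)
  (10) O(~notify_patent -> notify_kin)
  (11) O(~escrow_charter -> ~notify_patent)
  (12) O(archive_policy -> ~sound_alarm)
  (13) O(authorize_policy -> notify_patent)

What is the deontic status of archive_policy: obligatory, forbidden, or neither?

Forbidden

F(~obtain_consent) at premise 5 means O(obtain_consent).
The contrapositive of premise 4 (O(reboot_node -> ~obtain_consent)) is O(obtain_consent -> ~reboot_node), and O(obtain_consent) is already established, so O(~reboot_node).
Premise 7, O(notify_kin -> reboot_node), contraposes to O(~reboot_node -> ~notify_kin); with O(~reboot_node) we get O(~notify_kin).
Premise 10 is O(~notify_patent -> notify_kin); contrapositively O(~notify_kin -> notify_patent). Since O(~notify_kin) holds, K gives O(notify_patent).
Premise 11, O(~escrow_charter -> ~notify_patent), contraposes to O(notify_patent -> escrow_charter); with O(notify_patent) we get O(escrow_charter).
With premise 2, O(escrow_charter -> renew_shipment), the K-axiom yields O(renew_shipment).
Applying K to premise 1 (O(renew_shipment -> ~archive_policy)) and O(renew_shipment) yields O(~archive_policy).
Premises 3, 6, 8, 9, 12, 13 do not contribute to this derivation.
Thus O(~archive_policy), which is F(archive_policy): archive_policy is forbidden.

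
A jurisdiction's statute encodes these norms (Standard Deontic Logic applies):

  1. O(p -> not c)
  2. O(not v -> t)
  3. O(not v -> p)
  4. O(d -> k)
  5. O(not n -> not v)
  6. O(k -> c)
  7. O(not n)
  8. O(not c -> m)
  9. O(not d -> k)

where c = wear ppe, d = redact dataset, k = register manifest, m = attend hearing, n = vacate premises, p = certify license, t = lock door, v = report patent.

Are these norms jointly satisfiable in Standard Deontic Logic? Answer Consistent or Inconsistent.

Inconsistent

Premises 4 and 9 are O(d -> k) and O(not d -> k); every ideal world satisfies d or not d, so in either case k holds — hence O(k).
Applying K to premise 6 (O(k -> c)) and O(k) yields O(c).
Premise 1 is O(p -> not c); contrapositively O(c -> not p). Since O(c) holds, K gives O(not p).
Premise 3, O(not v -> p), contraposes to O(not p -> v); with O(not p) we get O(v).
Premise 5 is O(not n -> not v); contrapositively O(v -> n). Since O(v) holds, K gives O(n).
But premise 7 directly asserts O(not n).
We now have both O(n) and O(not n) — n is simultaneously obligatory and forbidden, violating the D-axiom.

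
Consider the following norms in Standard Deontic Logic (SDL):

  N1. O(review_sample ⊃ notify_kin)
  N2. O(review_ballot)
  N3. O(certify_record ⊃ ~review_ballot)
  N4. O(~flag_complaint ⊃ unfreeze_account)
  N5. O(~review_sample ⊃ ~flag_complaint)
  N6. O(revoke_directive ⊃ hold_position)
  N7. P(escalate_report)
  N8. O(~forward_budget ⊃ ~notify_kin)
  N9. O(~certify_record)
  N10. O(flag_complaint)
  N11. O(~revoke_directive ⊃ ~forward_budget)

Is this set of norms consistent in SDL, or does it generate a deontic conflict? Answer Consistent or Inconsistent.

Consistent

Premise 3 is O(certify_record ⊃ ~review_ballot), but O(certify_record) is not derivable from the premises, so it does not yield O(~review_ballot).
So O(~review_ballot) is not derivable, and the apparent clash with O(review_ballot) does not arise.
A world satisfying every obligation exists (e.g. certify_record=false, escalate_report=false, flag_complaint=true, forward_budget=true, hold_position=true, notify_kin=true, review_ballot=true, review_sample=true, revoke_directive=true, unfreeze_account=false); no atom is both obligatory and forbidden, so the set is consistent.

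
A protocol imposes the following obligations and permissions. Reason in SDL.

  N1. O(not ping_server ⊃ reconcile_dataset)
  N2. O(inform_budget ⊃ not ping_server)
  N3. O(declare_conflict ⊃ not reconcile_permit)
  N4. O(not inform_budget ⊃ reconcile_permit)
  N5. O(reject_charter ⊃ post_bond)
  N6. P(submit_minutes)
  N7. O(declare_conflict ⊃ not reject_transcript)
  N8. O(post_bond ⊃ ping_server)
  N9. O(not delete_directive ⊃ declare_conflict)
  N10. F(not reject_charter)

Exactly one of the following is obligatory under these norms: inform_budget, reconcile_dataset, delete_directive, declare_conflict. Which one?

Premise 10 is F(not reject_charter), i.e. O(reject_charter).
Premise 5 is O(reject_charter ⊃ post_bond); since O(reject_charter), deontic closure gives O(post_bond).
Applying K to premise 8 (O(post_bond ⊃ ping_server)) and O(post_bond) yields O(ping_server).
Premise 2, O(inform_budget ⊃ not ping_server), contraposes to O(ping_server ⊃ not inform_budget); with O(ping_server) we get O(not inform_budget).
With premise 4, O(not inform_budget ⊃ reconcile_permit), the K-axiom yields O(reconcile_permit).
Premise 3 is O(declare_conflict ⊃ not reconcile_permit); contrapositively O(reconcile_permit ⊃ not declare_conflict). Since O(reconcile_permit) holds, K gives O(not declare_conflict).
Premise 9 is O(not delete_directive ⊃ declare_conflict); contrapositively O(not declare_conflict ⊃ delete_directive). Since O(not declare_conflict) holds, K gives O(delete_directive).
So O(delete_directive) holds — delete_directive is obligatory. None of the other listed options is made obligatory by any chain of premises.

delete_directive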